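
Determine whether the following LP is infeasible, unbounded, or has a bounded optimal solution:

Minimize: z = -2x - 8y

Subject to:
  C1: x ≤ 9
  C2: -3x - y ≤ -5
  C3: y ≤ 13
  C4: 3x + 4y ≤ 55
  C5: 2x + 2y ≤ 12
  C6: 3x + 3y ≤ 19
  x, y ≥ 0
The point (0, 6) satisfies every constraint, so the LP is feasible; the constraints give x ≤ 9 and y ≤ 13, which with x, y ≥ 0 keep the feasible region inside a bounded box. A feasible, bounded LP attains a finite optimum at a vertex.

Evaluating z = -2x - 8y at each vertex:
  (1.667, 0): z = -3.333
  (6, 0): z = -12
  (0, 6): z = -48
  (0, 5): z = -40

Feasible with finite optimum z* = -48 at (0, 6).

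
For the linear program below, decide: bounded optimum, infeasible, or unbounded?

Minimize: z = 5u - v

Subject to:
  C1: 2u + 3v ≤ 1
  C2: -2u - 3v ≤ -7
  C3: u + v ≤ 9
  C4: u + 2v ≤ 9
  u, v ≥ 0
C1 requires 2u + 3v ≤ 1, while C2 (-2u - 3v ≤ -7) is equivalent to 2u + 3v ≥ 7. Together they would need 7 ≤ 2u + 3v ≤ 1, which is impossible since 7 > 1. No point satisfies all constraints.

The feasible region is empty; the LP is infeasible.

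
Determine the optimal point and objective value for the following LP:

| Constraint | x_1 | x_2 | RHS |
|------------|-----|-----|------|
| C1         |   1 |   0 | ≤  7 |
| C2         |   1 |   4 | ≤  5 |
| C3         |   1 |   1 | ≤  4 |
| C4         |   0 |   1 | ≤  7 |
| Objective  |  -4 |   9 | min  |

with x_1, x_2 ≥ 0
x_1 = 4, x_2 = 0, z = -16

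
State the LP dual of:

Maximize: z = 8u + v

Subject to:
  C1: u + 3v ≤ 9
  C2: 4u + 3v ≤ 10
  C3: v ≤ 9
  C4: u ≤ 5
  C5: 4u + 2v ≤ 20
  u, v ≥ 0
Minimize: z = 9y1 + 10y2 + 9y3 + 5y4 + 20y5

Subject to:
  C1: -y1 - 4y2 - y4 - 4y5 ≤ -8
  C2: -3y1 - 3y2 - y3 - 2y5 ≤ -1
  y1, y2, y3, y4, y5 ≥ 0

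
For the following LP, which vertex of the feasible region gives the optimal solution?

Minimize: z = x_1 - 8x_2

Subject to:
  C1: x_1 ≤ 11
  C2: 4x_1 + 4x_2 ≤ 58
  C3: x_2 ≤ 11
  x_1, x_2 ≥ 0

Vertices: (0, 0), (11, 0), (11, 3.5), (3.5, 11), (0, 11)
Evaluating z = x_1 - 8x_2 at each vertex:
  (0, 0): z = 0
  (11, 0): z = 11
  (11, 3.5): z = -17
  (3.5, 11): z = -84.5
  (0, 11): z = -88

The smallest value is z = -88, attained at (0, 11).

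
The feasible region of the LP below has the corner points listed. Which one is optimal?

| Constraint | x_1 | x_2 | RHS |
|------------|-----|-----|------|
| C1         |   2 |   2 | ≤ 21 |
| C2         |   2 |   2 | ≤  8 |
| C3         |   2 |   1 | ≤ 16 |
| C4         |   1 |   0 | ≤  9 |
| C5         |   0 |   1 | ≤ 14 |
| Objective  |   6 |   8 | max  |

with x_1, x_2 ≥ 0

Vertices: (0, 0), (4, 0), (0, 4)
(0, 4) with z = 32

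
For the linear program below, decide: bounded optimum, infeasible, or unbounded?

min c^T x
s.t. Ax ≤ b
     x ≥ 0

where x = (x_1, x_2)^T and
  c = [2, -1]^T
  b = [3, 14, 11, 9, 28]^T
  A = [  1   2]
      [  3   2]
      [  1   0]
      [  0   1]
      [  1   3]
The point (0, 1.5) satisfies every constraint, so the LP is feasible; the constraints give x_1 ≤ 11 and x_2 ≤ 9, which with x_1, x_2 ≥ 0 keep the feasible region inside a bounded box. A feasible, bounded LP attains a finite optimum at a vertex.

Evaluating z = 2x_1 - x_2 at each vertex:
  (0, 0): z = 0
  (3, 0): z = 6
  (0, 1.5): z = -1.5

Feasible with finite optimum z* = -1.5 at (0, 1.5).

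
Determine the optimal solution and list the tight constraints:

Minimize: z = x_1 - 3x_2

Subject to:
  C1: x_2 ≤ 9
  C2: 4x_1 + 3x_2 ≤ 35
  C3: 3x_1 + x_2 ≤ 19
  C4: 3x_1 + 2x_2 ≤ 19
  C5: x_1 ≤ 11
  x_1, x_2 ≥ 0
Optimal: x_1 = 0, x_2 = 9
Slack at optimum:
  C1: slack = 0 (binding)
  C2: slack = 8
  C3: slack = 10
  C4: slack = 1
  C5: slack = 11
  x_1 ≥ 0: x_1 = 0 (binding)
  x_2 ≥ 0: x_2 = 9
Binding constraints: C1, x_1 ≥ 0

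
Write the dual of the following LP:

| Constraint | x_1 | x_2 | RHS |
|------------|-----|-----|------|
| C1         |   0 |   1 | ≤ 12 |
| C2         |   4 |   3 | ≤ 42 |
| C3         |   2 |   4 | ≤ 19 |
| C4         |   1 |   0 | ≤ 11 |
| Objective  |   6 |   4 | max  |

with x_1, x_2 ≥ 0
Minimize: z = 12y1 + 42y2 + 19y3 + 11y4

Subject to:
  C1: -4y2 - 2y3 - y4 ≤ -6
  C2: -y1 - 3y2 - 4y3 ≤ -4
  y1, y2, y3, y4 ≥ 0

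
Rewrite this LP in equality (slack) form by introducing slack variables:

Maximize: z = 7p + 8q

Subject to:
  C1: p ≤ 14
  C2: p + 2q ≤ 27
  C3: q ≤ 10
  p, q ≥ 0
max z = 7p + 8q

s.t.
  p + s1 = 14
  p + 2q + s2 = 27
  q + s3 = 10
  p, q, s1, s2, s3 ≥ 0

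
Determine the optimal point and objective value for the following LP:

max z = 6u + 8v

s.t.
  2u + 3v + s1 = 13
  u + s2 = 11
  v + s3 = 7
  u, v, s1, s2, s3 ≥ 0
u = 6.5, v = 0, z = 39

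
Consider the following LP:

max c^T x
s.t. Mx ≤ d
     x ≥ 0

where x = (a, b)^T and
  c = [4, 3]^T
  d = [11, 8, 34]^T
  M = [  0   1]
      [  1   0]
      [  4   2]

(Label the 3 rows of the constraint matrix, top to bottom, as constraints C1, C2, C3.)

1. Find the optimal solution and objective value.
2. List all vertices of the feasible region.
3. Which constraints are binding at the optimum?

1. a = 3, b = 11, z = 45
2. (0, 0), (8, 0), (8, 1), (3, 11), (0, 11)
3. C1, C3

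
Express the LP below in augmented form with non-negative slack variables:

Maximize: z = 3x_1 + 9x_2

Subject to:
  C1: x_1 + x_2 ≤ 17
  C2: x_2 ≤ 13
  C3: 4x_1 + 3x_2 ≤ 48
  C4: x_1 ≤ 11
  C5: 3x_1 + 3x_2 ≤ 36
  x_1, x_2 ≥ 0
max z = 3x_1 + 9x_2

s.t.
  x_1 + x_2 + s1 = 17
  x_2 + s2 = 13
  4x_1 + 3x_2 + s3 = 48
  x_1 + s4 = 11
  3x_1 + 3x_2 + s5 = 36
  x_1, x_2, s1, s2, s3, s4, s5 ≥ 0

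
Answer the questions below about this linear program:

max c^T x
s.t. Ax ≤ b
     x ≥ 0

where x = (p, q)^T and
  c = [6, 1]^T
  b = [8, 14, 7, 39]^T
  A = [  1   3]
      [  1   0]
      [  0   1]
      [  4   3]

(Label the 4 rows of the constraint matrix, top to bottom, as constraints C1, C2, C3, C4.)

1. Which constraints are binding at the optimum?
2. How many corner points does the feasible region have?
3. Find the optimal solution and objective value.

1. C1, q ≥ 0
2. 3
3. p = 8, q = 0, z = 48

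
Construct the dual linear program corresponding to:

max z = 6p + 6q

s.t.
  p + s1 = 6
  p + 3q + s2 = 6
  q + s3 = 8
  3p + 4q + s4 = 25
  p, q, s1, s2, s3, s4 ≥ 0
Minimize: z = 6y1 + 6y2 + 8y3 + 25y4

Subject to:
  C1: -y1 - y2 - 3y4 ≤ -6
  C2: -3y2 - y3 - 4y4 ≤ -6
  y1, y2, y3, y4 ≥ 0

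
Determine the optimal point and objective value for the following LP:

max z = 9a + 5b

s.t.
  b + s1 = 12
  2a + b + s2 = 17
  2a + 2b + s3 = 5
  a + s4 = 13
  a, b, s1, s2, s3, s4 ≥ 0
Each vertex is the intersection of two constraint boundaries that also satisfies all remaining constraints:
  a = 0 and b = 0 → (0, 0)
  2a + 2b = 5 and b = 0 → (2.5, 0)
  2a + 2b = 5 and a = 0 → (0, 2.5)

Evaluating z = 9a + 5b at each vertex:
  (0, 0): z = 0
  (2.5, 0): z = 22.5
  (0, 2.5): z = 12.5

The maximum is at (2.5, 0) with z = 22.5.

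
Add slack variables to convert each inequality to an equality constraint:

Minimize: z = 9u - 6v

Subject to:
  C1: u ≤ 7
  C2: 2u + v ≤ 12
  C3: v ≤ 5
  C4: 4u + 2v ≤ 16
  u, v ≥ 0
min z = 9u - 6v

s.t.
  u + s1 = 7
  2u + v + s2 = 12
  v + s3 = 5
  4u + 2v + s4 = 16
  u, v, s1, s2, s3, s4 ≥ 0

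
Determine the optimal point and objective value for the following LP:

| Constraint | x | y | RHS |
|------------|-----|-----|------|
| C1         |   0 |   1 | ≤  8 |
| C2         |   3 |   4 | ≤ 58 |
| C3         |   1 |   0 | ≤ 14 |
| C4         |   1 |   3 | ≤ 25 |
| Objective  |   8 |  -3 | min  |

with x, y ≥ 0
x = 0, y = 8, z = -24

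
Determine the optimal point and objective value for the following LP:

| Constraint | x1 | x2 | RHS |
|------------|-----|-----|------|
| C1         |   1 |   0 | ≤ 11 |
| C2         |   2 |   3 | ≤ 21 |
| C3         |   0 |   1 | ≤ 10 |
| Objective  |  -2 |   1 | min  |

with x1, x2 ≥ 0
x1 = 10.5, x2 = 0, z = -21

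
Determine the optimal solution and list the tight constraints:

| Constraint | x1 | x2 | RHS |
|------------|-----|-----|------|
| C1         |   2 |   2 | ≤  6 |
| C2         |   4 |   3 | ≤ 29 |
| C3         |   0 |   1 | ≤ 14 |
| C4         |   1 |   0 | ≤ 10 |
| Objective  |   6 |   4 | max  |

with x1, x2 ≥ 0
Optimal: x1 = 3, x2 = 0
Binding: C1, x2 ≥ 0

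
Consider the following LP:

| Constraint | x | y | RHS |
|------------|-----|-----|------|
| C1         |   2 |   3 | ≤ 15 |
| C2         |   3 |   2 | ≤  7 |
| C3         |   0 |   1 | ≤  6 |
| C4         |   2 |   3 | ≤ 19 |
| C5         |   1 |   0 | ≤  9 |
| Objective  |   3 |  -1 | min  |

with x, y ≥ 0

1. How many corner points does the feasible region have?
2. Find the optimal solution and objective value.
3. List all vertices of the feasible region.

1. 3
2. x = 0, y = 3.5, z = -3.5
3. (0, 0), (2.333, 0), (0, 3.5)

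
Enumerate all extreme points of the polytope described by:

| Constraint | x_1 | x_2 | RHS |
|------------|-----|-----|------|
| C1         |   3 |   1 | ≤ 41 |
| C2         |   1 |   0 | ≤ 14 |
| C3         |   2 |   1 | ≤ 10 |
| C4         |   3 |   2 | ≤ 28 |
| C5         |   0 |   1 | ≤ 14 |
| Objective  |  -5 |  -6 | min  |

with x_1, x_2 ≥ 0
Each vertex is the intersection of two constraint boundaries that also satisfies all remaining constraints:
  x_1 = 0 and x_2 = 0 → (0, 0)
  2x_1 + x_2 = 10 and x_2 = 0 → (5, 0)
  2x_1 + x_2 = 10 and x_1 = 0 → (0, 10)

Vertices: (0, 0), (5, 0), (0, 10)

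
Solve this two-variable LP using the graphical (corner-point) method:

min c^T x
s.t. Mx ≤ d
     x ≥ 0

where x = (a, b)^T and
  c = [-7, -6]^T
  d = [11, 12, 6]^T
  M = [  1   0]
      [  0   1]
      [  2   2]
Each vertex is the intersection of two constraint boundaries that also satisfies all remaining constraints:
  a = 0 and b = 0 → (0, 0)
  2a + 2b = 6 and b = 0 → (3, 0)
  2a + 2b = 6 and a = 0 → (0, 3)

Evaluating z = -7a - 6b at each vertex:
  (0, 0): z = 0
  (3, 0): z = -21
  (0, 3): z = -18

The minimum is at (3, 0) with z = -21.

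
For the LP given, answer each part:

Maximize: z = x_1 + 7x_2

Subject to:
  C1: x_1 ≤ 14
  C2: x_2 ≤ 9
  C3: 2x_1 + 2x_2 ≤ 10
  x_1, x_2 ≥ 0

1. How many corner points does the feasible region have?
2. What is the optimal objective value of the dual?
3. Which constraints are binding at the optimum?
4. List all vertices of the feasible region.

1. 3
2. 35 (by strong duality, equal to the primal optimum)
3. C3, x_1 ≥ 0
4. (0, 0), (5, 0), (0, 5)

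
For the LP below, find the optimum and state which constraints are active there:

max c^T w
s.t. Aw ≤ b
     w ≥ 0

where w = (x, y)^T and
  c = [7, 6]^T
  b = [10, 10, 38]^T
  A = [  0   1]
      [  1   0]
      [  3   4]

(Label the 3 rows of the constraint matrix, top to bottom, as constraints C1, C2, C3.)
Optimal: x = 10, y = 2
Slack at optimum:
  C1: slack = 8
  C2: slack = 0 (binding)
  C3: slack = 0 (binding)
  x ≥ 0: x = 10
  y ≥ 0: y = 2
Binding constraints: C2, C3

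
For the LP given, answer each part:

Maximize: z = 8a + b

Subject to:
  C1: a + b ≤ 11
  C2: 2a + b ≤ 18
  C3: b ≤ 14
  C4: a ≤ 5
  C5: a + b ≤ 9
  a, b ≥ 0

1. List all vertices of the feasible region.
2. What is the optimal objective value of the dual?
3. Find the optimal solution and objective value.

1. (0, 0), (5, 0), (5, 4), (0, 9)
2. 44 (by strong duality, equal to the primal optimum)
3. a = 5, b = 4, z = 44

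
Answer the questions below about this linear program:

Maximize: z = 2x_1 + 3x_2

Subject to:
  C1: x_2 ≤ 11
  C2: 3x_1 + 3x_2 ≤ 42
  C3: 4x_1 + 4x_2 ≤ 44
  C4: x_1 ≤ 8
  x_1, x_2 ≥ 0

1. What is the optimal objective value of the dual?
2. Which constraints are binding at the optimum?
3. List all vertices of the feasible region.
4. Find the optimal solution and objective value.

1. 33 (by strong duality, equal to the primal optimum)
2. C1, C3, x_1 ≥ 0
3. (0, 0), (8, 0), (8, 3), (0, 11)
4. x_1 = 0, x_2 = 11, z = 33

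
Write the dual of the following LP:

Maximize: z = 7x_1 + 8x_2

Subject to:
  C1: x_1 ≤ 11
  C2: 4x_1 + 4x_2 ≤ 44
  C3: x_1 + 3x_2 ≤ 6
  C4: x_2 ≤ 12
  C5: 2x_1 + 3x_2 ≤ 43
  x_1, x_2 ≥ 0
Minimize: z = 11y1 + 44y2 + 6y3 + 12y4 + 43y5

Subject to:
  C1: -y1 - 4y2 - y3 - 2y5 ≤ -7
  C2: -4y2 - 3y3 - y4 - 3y5 ≤ -8
  y1, y2, y3, y4, y5 ≥ 0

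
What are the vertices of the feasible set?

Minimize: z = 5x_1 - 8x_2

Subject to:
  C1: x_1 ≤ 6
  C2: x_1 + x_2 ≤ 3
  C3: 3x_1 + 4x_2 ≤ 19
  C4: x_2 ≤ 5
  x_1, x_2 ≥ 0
Each vertex is the intersection of two constraint boundaries that also satisfies all remaining constraints:
  x_1 = 0 and x_2 = 0 → (0, 0)
  x_1 + x_2 = 3 and x_2 = 0 → (3, 0)
  x_1 + x_2 = 3 and x_1 = 0 → (0, 3)

Vertices: (0, 0), (3, 0), (0, 3)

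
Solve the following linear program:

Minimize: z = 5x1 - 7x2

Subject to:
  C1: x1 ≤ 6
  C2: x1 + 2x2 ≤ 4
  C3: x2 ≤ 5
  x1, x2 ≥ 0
Each vertex is the intersection of two constraint boundaries that also satisfies all remaining constraints:
  x1 = 0 and x2 = 0 → (0, 0)
  x1 + 2x2 = 4 and x2 = 0 → (4, 0)
  x1 + 2x2 = 4 and x1 = 0 → (0, 2)

Evaluating z = 5x1 - 7x2 at each vertex:
  (0, 0): z = 0
  (4, 0): z = 20
  (0, 2): z = -14

The minimum is at (0, 2) with z = -14.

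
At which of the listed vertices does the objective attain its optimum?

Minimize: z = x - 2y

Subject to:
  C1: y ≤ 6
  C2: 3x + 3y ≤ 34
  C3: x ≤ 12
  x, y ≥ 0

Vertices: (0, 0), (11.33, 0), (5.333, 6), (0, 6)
Evaluating z = x - 2y at each vertex:
  (0, 0): z = 0
  (11.33, 0): z = 11.33
  (5.333, 6): z = -6.667
  (0, 6): z = -12

The smallest value is z = -12, attained at (0, 6).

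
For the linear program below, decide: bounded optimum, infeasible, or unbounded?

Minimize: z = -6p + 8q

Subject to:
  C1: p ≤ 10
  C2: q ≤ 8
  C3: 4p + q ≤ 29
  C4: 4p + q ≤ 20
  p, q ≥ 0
The point (5, 0) satisfies every constraint, so the LP is feasible; the constraints give p ≤ 10 and q ≤ 8, which with p, q ≥ 0 keep the feasible region inside a bounded box. A feasible, bounded LP attains a finite optimum at a vertex.

The LP has an optimal solution: (5, 0) with z = -30.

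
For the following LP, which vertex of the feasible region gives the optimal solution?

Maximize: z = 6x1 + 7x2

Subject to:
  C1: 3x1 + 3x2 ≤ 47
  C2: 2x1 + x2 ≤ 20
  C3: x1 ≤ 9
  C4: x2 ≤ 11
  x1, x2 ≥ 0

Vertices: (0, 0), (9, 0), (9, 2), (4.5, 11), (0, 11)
Evaluating z = 6x1 + 7x2 at each vertex:
  (0, 0): z = 0
  (9, 0): z = 54
  (9, 2): z = 68
  (4.5, 11): z = 104
  (0, 11): z = 77

The largest value is z = 104, attained at (4.5, 11).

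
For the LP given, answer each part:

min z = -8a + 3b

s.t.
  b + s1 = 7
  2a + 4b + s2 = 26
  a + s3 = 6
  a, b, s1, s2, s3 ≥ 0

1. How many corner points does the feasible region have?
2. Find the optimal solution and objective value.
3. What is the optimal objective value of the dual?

1. 4
2. a = 6, b = 0, z = -48
3. -48 (by strong duality, equal to the primal optimum)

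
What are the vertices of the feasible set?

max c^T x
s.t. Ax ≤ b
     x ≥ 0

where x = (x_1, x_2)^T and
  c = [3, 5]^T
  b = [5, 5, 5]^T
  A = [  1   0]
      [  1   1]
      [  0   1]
Each vertex is the intersection of two constraint boundaries that also satisfies all remaining constraints:
  x_1 = 0 and x_2 = 0 → (0, 0)
  x_1 = 5 and x_1 + x_2 = 5 → (5, 0)
  x_1 + x_2 = 5 and x_2 = 5 → (0, 5)

Vertices: (0, 0), (5, 0), (0, 5)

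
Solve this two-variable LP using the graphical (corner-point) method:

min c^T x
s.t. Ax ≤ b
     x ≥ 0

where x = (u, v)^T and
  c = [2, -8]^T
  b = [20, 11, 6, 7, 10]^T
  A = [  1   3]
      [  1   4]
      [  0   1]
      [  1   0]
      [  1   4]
u = 0, v = 2.5, z = -20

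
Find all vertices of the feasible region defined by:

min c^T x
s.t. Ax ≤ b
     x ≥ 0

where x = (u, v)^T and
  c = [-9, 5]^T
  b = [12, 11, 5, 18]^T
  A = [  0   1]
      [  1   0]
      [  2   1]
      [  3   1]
Each vertex is the intersection of two constraint boundaries that also satisfies all remaining constraints:
  u = 0 and v = 0 → (0, 0)
  2u + v = 5 and v = 0 → (2.5, 0)
  2u + v = 5 and u = 0 → (0, 5)

Vertices: (0, 0), (2.5, 0), (0, 5)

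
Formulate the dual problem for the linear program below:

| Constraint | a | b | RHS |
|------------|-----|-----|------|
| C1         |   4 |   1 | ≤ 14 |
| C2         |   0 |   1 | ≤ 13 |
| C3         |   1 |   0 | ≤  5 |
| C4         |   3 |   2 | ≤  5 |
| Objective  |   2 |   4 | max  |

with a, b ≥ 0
Minimize: z = 14y1 + 13y2 + 5y3 + 5y4

Subject to:
  C1: -4y1 - y3 - 3y4 ≤ -2
  C2: -y1 - y2 - 2y4 ≤ -4
  y1, y2, y3, y4 ≥ 0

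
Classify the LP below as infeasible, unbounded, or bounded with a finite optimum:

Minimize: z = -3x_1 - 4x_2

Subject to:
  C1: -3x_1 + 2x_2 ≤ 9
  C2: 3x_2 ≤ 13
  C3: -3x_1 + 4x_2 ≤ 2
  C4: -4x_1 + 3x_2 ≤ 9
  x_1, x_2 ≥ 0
Feasible point: (0, 0) satisfies every constraint, so the LP is feasible.
Direction d = (1, 0): for each constraint row a, a·d ≤ 0 —
  (-3)(1) + (2)(0) = -3 ≤ 0
  (0)(1) + (3)(0) = 0 ≤ 0
  (-3)(1) + (4)(0) = -3 ≤ 0
  (-4)(1) + (3)(0) = -4 ≤ 0
and d ≥ 0, so (0, 0) + t·d stays feasible for every t ≥ 0. Along this ray z = -3x_1 - 4x_2 changes by -3 per unit t, so z → −∞.

Unbounded: there is a feasible ray along which z → −∞.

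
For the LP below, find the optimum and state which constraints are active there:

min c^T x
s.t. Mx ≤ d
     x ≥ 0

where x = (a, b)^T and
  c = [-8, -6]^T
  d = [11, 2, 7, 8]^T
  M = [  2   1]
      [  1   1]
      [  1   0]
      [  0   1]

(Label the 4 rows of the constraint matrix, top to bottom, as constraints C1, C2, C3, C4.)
Optimal: a = 2, b = 0
Binding: C2, b ≥ 0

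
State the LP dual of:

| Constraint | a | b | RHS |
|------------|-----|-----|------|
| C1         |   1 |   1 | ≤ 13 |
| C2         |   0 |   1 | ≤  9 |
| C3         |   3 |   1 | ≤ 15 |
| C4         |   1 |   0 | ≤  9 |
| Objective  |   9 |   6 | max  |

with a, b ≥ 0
Minimize: z = 13y1 + 9y2 + 15y3 + 9y4

Subject to:
  C1: -y1 - 3y3 - y4 ≤ -9
  C2: -y1 - y2 - y3 ≤ -6
  y1, y2, y3, y4 ≥ 0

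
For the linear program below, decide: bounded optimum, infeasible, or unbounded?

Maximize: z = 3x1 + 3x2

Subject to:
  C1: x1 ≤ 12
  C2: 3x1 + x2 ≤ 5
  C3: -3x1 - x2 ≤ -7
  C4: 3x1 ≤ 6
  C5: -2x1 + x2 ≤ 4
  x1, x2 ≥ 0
C2 requires 3x1 + x2 ≤ 5, while C3 (-3x1 - x2 ≤ -7) is equivalent to 3x1 + x2 ≥ 7. Together they would need 7 ≤ 3x1 + x2 ≤ 5, which is impossible since 7 > 5. No point satisfies all constraints.

Infeasible — the constraint set is empty.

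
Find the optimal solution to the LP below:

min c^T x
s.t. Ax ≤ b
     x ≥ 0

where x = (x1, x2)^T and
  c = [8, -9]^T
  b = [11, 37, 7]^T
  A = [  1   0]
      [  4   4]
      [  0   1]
Each vertex is the intersection of two constraint boundaries that also satisfies all remaining constraints:
  x1 = 0 and x2 = 0 → (0, 0)
  4x1 + 4x2 = 37 and x2 = 0 → (9.25, 0)
  4x1 + 4x2 = 37 and x2 = 7 → (2.25, 7)
  x2 = 7 and x1 = 0 → (0, 7)

Evaluating z = 8x1 - 9x2 at each vertex:
  (0, 0): z = 0
  (9.25, 0): z = 74
  (2.25, 7): z = -45
  (0, 7): z = -63

The minimum is at (0, 7) with z = -63.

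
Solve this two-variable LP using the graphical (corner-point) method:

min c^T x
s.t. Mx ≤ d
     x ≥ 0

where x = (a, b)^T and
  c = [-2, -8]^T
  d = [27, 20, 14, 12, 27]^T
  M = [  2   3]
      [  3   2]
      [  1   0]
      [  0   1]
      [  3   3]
a = 0, b = 9, z = -72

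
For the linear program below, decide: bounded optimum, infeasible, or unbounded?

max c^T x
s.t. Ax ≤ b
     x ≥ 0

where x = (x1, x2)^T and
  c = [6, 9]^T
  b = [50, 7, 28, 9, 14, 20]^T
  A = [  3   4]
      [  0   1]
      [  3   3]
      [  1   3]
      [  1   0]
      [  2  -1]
The point (9, 0) satisfies every constraint, so the LP is feasible; the constraints give x1 ≤ 14 and x2 ≤ 7, which with x1, x2 ≥ 0 keep the feasible region inside a bounded box. A feasible, bounded LP attains a finite optimum at a vertex.

Evaluating z = 6x1 + 9x2 at each vertex:
  (0, 0): z = 0
  (9, 0): z = 54
  (0, 3): z = 27

Feasible with finite optimum z* = 54 at (9, 0).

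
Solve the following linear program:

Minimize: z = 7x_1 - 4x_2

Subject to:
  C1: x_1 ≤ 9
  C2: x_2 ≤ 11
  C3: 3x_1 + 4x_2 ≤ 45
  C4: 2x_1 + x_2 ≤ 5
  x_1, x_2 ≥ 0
x_1 = 0, x_2 = 5, z = -20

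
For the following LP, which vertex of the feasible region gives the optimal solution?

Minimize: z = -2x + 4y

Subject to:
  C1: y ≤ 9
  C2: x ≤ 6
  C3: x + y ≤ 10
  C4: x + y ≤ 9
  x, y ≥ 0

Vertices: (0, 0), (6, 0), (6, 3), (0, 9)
Evaluating z = -2x + 4y at each vertex:
  (0, 0): z = 0
  (6, 0): z = -12
  (6, 3): z = 0
  (0, 9): z = 36

The smallest value is z = -12, attained at (6, 0).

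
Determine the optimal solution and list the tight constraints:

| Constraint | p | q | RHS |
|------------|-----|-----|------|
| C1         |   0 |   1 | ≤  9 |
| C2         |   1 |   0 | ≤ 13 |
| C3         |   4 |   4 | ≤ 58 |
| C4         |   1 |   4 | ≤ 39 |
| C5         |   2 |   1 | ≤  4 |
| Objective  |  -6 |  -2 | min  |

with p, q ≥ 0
Optimal: p = 2, q = 0
Slack at optimum:
  C1: slack = 9
  C2: slack = 11
  C3: slack = 50
  C4: slack = 37
  C5: slack = 0 (binding)
  p ≥ 0: p = 2
  q ≥ 0: q = 0 (binding)
Binding constraints: C5, q ≥ 0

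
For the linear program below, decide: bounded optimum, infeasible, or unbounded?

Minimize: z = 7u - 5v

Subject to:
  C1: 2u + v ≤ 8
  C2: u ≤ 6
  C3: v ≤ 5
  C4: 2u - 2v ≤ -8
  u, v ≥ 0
The point (0, 5) satisfies every constraint, so the LP is feasible; the constraints give u ≤ 6 and v ≤ 5, which with u, v ≥ 0 keep the feasible region inside a bounded box. A feasible, bounded LP attains a finite optimum at a vertex.

Evaluating z = 7u - 5v at each vertex:
  (0, 4): z = -20
  (1, 5): z = -18
  (0, 5): z = -25

Feasible with finite optimum z* = -25 at (0, 5).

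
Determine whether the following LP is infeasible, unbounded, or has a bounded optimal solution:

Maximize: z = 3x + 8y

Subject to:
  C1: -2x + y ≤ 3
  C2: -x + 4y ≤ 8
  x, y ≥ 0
Feasible point: (0, 0) satisfies every constraint, so the LP is feasible.
Direction d = (1, 0): for each constraint row a, a·d ≤ 0 —
  (-2)(1) + (1)(0) = -2 ≤ 0
  (-1)(1) + (4)(0) = -1 ≤ 0
and d ≥ 0, so (0, 0) + t·d stays feasible for every t ≥ 0. Along this ray z = 3x + 8y changes by 3 per unit t, so z → +∞.

Unbounded — the objective can increase without bound over the feasible region.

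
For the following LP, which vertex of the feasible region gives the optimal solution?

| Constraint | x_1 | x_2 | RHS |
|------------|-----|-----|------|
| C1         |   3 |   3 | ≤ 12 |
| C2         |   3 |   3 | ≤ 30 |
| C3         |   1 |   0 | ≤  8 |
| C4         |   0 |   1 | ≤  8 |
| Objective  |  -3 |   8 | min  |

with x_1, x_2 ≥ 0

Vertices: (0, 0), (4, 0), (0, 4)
(4, 0) with z = -12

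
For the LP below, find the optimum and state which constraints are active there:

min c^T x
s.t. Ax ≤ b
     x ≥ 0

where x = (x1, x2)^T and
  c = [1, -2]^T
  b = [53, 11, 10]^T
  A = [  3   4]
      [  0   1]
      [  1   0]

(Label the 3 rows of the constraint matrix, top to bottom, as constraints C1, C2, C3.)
Optimal: x1 = 0, x2 = 11
Binding: C2, x1 ≥ 0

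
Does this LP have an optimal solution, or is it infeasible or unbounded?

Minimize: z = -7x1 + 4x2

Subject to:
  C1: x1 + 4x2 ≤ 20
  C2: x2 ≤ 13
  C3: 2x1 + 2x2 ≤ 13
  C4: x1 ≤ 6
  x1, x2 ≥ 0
The point (6, 0) satisfies every constraint, so the LP is feasible; the constraints give x1 ≤ 6 and x2 ≤ 13, which with x1, x2 ≥ 0 keep the feasible region inside a bounded box. A feasible, bounded LP attains a finite optimum at a vertex.

Feasible with finite optimum z* = -42 at (6, 0).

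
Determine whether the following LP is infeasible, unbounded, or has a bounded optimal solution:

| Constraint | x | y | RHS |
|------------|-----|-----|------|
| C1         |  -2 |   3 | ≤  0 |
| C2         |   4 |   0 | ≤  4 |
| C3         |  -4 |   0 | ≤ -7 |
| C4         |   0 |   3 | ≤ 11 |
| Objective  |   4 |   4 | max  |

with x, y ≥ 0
C2 requires 4x ≤ 4, while C3 (-4x ≤ -7) is equivalent to 4x ≥ 7. Together they would need 7 ≤ 4x ≤ 4, which is impossible since 7 > 4. No point satisfies all constraints.

The feasible region is empty; the LP is infeasible.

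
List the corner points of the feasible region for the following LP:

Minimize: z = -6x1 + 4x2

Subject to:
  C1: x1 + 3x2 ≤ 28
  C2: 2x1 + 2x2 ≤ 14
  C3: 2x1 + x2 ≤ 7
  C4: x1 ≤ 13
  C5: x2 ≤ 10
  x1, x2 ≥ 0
Each vertex is the intersection of two constraint boundaries that also satisfies all remaining constraints:
  x1 = 0 and x2 = 0 → (0, 0)
  2x1 + x2 = 7 and x2 = 0 → (3.5, 0)
  2x1 + 2x2 = 14 and 2x1 + x2 = 7 → (0, 7)

Vertices: (0, 0), (3.5, 0), (0, 7)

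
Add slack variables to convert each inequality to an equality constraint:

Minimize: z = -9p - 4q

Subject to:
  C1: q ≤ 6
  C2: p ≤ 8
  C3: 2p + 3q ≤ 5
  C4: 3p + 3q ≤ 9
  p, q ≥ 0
min z = -9p - 4q

s.t.
  q + s1 = 6
  p + s2 = 8
  2p + 3q + s3 = 5
  3p + 3q + s4 = 9
  p, q, s1, s2, s3, s4 ≥ 0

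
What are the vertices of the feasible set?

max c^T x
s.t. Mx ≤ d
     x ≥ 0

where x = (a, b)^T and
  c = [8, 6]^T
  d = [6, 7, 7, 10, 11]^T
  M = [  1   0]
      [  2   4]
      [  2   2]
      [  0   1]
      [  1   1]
Each vertex is the intersection of two constraint boundaries that also satisfies all remaining constraints:
  a = 0 and b = 0 → (0, 0)
  2a + 4b = 7 and 2a + 2b = 7 → (3.5, 0)
  2a + 4b = 7 and a = 0 → (0, 1.75)

Vertices: (0, 0), (3.5, 0), (0, 1.75)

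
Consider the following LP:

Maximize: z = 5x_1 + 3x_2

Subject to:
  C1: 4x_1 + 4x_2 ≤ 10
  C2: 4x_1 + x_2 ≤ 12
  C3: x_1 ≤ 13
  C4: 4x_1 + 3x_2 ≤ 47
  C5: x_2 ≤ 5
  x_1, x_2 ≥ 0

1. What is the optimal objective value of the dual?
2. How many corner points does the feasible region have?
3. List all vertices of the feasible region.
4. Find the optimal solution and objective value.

1. 12.5 (by strong duality, equal to the primal optimum)
2. 3
3. (0, 0), (2.5, 0), (0, 2.5)
4. x_1 = 2.5, x_2 = 0, z = 12.5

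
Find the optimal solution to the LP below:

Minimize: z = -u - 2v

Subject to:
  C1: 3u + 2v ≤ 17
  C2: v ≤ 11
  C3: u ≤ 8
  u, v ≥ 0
u = 0, v = 8.5, z = -17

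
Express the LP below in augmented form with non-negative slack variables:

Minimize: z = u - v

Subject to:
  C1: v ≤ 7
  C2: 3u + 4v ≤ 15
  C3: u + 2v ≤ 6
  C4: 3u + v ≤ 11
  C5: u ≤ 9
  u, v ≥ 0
min z = u - v

s.t.
  v + s1 = 7
  3u + 4v + s2 = 15
  u + 2v + s3 = 6
  3u + v + s4 = 11
  u + s5 = 9
  u, v, s1, s2, s3, s4, s5 ≥ 0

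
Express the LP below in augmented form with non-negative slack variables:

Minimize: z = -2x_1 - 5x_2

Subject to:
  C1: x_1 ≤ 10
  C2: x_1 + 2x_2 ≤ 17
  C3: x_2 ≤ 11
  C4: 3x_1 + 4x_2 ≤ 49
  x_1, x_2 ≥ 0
min z = -2x_1 - 5x_2

s.t.
  x_1 + s1 = 10
  x_1 + 2x_2 + s2 = 17
  x_2 + s3 = 11
  3x_1 + 4x_2 + s4 = 49
  x_1, x_2, s1, s2, s3, s4 ≥ 0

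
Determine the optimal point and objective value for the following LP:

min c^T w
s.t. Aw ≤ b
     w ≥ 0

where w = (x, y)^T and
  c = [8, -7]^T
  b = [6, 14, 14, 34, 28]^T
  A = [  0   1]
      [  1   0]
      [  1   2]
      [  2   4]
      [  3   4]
Each vertex is the intersection of two constraint boundaries that also satisfies all remaining constraints:
  x = 0 and y = 0 → (0, 0)
  3x + 4y = 28 and y = 0 → (9.333, 0)
  y = 6 and 3x + 4y = 28 → (1.333, 6)
  y = 6 and x = 0 → (0, 6)

Evaluating z = 8x - 7y at each vertex:
  (0, 0): z = 0
  (9.333, 0): z = 74.67
  (1.333, 6): z = -31.33
  (0, 6): z = -42

The minimum is at (0, 6) with z = -42.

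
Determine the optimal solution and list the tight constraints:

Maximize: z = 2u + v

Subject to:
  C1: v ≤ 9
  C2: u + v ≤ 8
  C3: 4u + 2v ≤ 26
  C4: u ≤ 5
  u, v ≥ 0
Optimal: u = 5, v = 3
Slack at optimum:
  C1: slack = 6
  C2: slack = 0 (binding)
  C3: slack = 0 (binding)
  C4: slack = 0 (binding)
  u ≥ 0: u = 5
  v ≥ 0: v = 3
Binding constraints: C2, C3, C4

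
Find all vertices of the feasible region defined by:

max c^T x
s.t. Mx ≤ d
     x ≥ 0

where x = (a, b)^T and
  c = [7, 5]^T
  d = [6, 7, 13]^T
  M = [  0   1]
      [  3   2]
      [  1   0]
Each vertex is the intersection of two constraint boundaries that also satisfies all remaining constraints:
  a = 0 and b = 0 → (0, 0)
  3a + 2b = 7 and b = 0 → (2.333, 0)
  3a + 2b = 7 and a = 0 → (0, 3.5)

Vertices: (0, 0), (2.333, 0), (0, 3.5)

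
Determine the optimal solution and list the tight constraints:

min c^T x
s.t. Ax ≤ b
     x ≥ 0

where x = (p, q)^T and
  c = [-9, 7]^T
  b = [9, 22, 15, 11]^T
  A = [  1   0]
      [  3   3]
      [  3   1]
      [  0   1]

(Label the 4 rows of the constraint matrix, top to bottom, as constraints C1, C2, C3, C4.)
Optimal: p = 5, q = 0
Binding: C3, q ≥ 0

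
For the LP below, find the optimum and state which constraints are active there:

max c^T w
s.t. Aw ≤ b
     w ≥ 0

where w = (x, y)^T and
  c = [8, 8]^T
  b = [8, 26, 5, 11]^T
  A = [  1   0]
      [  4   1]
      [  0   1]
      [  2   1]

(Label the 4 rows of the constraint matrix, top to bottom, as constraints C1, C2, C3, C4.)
Optimal: x = 3, y = 5
Slack at optimum:
  C1: slack = 5
  C2: slack = 9
  C3: slack = 0 (binding)
  C4: slack = 0 (binding)
  x ≥ 0: x = 3
  y ≥ 0: y = 5
Binding constraints: C3, C4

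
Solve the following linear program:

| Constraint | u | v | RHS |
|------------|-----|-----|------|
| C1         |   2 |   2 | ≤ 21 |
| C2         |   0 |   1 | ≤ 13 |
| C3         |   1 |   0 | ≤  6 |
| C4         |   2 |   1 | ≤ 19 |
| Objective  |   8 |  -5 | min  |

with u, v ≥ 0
u = 0, v = 10.5, z = -52.5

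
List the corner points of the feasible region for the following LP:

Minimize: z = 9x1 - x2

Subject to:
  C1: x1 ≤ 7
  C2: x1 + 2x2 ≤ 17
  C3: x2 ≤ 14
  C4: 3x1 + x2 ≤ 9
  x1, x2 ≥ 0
Each vertex is the intersection of two constraint boundaries that also satisfies all remaining constraints:
  x1 = 0 and x2 = 0 → (0, 0)
  3x1 + x2 = 9 and x2 = 0 → (3, 0)
  x1 + 2x2 = 17 and 3x1 + x2 = 9 → (0.2, 8.4)
  x1 + 2x2 = 17 and x1 = 0 → (0, 8.5)

Vertices: (0, 0), (3, 0), (0.2, 8.4), (0, 8.5)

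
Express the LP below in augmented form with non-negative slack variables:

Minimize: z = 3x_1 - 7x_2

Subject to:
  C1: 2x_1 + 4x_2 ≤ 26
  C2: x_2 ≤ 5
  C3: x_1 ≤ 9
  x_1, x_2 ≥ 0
min z = 3x_1 - 7x_2

s.t.
  2x_1 + 4x_2 + s1 = 26
  x_2 + s2 = 5
  x_1 + s3 = 9
  x_1, x_2, s1, s2, s3 ≥ 0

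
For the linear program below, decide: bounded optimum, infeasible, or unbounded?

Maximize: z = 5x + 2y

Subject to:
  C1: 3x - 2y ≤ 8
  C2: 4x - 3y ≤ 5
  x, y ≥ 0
Feasible point: (0, 0) satisfies every constraint, so the LP is feasible.
Direction d = (0, 1): for each constraint row a, a·d ≤ 0 —
  (3)(0) + (-2)(1) = -2 ≤ 0
  (4)(0) + (-3)(1) = -3 ≤ 0
and d ≥ 0, so (0, 0) + t·d stays feasible for every t ≥ 0. Along this ray z = 5x + 2y changes by 2 per unit t, so z → +∞.

Unbounded: there is a feasible ray along which z → +∞.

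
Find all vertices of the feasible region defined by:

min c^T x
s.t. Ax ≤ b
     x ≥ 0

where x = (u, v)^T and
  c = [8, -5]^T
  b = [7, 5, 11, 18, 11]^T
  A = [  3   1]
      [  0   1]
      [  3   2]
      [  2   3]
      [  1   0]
Each vertex is the intersection of two constraint boundaries that also satisfies all remaining constraints:
  u = 0 and v = 0 → (0, 0)
  3u + v = 7 and v = 0 → (2.333, 0)
  3u + v = 7 and 3u + 2v = 11 → (1, 4)
  v = 5 and 3u + 2v = 11 → (0.3333, 5)
  v = 5 and u = 0 → (0, 5)

Vertices: (0, 0), (2.333, 0), (1, 4), (0.3333, 5), (0, 5)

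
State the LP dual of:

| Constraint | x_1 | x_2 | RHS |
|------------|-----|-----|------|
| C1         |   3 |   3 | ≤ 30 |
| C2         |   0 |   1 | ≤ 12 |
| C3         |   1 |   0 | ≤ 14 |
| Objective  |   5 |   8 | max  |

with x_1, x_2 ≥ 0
Minimize: z = 30y1 + 12y2 + 14y3

Subject to:
  C1: -3y1 - y3 ≤ -5
  C2: -3y1 - y2 ≤ -8
  y1, y2, y3 ≥ 0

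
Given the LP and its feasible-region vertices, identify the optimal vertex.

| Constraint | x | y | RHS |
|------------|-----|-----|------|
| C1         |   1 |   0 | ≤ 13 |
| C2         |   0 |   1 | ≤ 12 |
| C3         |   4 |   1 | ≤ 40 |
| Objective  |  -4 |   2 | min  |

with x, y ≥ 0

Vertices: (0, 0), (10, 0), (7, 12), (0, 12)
Evaluating z = -4x + 2y at each vertex:
  (0, 0): z = 0
  (10, 0): z = -40
  (7, 12): z = -4
  (0, 12): z = 24

The smallest value is z = -40, attained at (10, 0).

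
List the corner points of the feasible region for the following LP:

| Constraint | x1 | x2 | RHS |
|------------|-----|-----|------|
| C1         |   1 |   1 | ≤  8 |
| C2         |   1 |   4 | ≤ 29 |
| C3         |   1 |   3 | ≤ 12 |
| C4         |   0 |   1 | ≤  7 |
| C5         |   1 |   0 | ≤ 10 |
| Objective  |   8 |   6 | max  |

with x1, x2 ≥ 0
Each vertex is the intersection of two constraint boundaries that also satisfies all remaining constraints:
  x1 = 0 and x2 = 0 → (0, 0)
  x1 + x2 = 8 and x2 = 0 → (8, 0)
  x1 + x2 = 8 and x1 + 3x2 = 12 → (6, 2)
  x1 + 3x2 = 12 and x1 = 0 → (0, 4)

Vertices: (0, 0), (8, 0), (6, 2), (0, 4)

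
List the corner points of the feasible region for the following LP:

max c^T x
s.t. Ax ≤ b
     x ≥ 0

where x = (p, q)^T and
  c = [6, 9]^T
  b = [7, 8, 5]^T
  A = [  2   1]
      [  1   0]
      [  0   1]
Each vertex is the intersection of two constraint boundaries that also satisfies all remaining constraints:
  p = 0 and q = 0 → (0, 0)
  2p + q = 7 and q = 0 → (3.5, 0)
  2p + q = 7 and q = 5 → (1, 5)
  q = 5 and p = 0 → (0, 5)

Vertices: (0, 0), (3.5, 0), (1, 5), (0, 5)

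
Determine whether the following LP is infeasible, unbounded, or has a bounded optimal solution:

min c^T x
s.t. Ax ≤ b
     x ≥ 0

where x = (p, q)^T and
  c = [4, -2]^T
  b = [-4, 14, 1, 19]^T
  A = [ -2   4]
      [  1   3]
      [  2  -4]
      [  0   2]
One constraint requires 2p - 4q ≤ 1, while the constraint -2p + 4q ≤ -4 is equivalent to 2p - 4q ≥ 4. Together they would need 4 ≤ 2p - 4q ≤ 1, which is impossible since 4 > 1. No point satisfies all constraints.

Infeasible — the constraint set is empty.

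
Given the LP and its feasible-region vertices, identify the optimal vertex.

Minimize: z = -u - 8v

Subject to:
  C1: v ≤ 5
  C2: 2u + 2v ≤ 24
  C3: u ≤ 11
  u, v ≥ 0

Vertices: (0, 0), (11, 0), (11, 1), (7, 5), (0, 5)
(7, 5) with z = -47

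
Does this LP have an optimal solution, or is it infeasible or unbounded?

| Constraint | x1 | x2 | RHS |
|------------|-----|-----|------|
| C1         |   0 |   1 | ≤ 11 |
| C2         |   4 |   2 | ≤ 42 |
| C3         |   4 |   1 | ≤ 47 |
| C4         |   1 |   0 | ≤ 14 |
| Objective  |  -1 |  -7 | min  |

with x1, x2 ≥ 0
The point (5, 11) satisfies every constraint, so the LP is feasible; the constraints give x1 ≤ 14 and x2 ≤ 11, which with x1, x2 ≥ 0 keep the feasible region inside a bounded box. A feasible, bounded LP attains a finite optimum at a vertex.

Feasible with finite optimum z* = -82 at (5, 11).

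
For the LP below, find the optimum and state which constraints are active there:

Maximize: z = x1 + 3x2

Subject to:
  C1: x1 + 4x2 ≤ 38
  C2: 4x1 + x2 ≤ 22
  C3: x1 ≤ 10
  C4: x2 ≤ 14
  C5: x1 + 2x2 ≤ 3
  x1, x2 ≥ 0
Optimal: x1 = 0, x2 = 1.5
Binding: C5, x1 ≥ 0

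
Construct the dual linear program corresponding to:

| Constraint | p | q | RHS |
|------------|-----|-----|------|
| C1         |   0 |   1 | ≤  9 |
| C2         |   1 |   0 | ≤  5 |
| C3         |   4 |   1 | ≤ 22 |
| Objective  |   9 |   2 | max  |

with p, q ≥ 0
Minimize: z = 9y1 + 5y2 + 22y3

Subject to:
  C1: -y2 - 4y3 ≤ -9
  C2: -y1 - y3 ≤ -2
  y1, y2, y3 ≥ 0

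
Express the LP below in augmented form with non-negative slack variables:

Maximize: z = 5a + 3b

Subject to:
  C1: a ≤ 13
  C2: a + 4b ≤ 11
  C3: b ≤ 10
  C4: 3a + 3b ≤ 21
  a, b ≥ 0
max z = 5a + 3b

s.t.
  a + s1 = 13
  a + 4b + s2 = 11
  b + s3 = 10
  3a + 3b + s4 = 21
  a, b, s1, s2, s3, s4 ≥ 0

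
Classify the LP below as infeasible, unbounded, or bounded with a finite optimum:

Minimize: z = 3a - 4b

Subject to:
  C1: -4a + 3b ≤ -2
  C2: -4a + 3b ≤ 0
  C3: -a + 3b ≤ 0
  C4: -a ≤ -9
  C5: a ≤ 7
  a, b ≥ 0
C5 requires a ≤ 7, while C4 (-a ≤ -9) is equivalent to a ≥ 9. Together they would need 9 ≤ a ≤ 7, which is impossible since 9 > 7. No point satisfies all constraints.

The feasible region is empty; the LP is infeasible.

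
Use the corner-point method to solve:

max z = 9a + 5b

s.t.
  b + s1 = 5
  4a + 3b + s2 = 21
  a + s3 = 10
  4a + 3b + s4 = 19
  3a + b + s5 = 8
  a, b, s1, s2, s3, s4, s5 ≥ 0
Each vertex is the intersection of two constraint boundaries that also satisfies all remaining constraints:
  a = 0 and b = 0 → (0, 0)
  3a + b = 8 and b = 0 → (2.667, 0)
  b = 5 and 4a + 3b = 19 → (1, 5)
  b = 5 and a = 0 → (0, 5)

Evaluating z = 9a + 5b at each vertex:
  (0, 0): z = 0
  (2.667, 0): z = 24
  (1, 5): z = 34
  (0, 5): z = 25

The maximum is at (1, 5) with z = 34.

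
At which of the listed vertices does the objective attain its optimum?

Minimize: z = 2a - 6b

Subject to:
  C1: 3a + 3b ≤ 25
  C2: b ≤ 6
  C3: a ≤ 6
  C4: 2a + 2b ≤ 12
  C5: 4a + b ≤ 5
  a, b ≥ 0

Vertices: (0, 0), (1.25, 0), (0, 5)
(0, 5) with z = -30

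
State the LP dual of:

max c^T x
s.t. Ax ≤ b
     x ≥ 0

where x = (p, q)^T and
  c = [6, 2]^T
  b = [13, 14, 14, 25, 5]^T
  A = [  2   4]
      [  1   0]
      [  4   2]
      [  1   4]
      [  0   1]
Minimize: z = 13y1 + 14y2 + 14y3 + 25y4 + 5y5

Subject to:
  C1: -2y1 - y2 - 4y3 - y4 ≤ -6
  C2: -4y1 - 2y3 - 4y4 - y5 ≤ -2
  y1, y2, y3, y4, y5 ≥ 0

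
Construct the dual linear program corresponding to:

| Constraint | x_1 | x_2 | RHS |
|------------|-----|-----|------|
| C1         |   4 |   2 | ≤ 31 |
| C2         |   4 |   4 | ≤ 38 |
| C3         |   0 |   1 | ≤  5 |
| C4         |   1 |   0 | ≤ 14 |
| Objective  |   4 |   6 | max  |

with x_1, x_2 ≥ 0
Minimize: z = 31y1 + 38y2 + 5y3 + 14y4

Subject to:
  C1: -4y1 - 4y2 - y4 ≤ -4
  C2: -2y1 - 4y2 - y3 ≤ -6
  y1, y2, y3, y4 ≥ 0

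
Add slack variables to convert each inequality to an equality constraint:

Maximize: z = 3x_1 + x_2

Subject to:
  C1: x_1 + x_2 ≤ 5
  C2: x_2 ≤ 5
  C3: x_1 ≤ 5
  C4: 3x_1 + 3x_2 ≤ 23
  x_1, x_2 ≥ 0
max z = 3x_1 + x_2

s.t.
  x_1 + x_2 + s1 = 5
  x_2 + s2 = 5
  x_1 + s3 = 5
  3x_1 + 3x_2 + s4 = 23
  x_1, x_2, s1, s2, s3, s4 ≥ 0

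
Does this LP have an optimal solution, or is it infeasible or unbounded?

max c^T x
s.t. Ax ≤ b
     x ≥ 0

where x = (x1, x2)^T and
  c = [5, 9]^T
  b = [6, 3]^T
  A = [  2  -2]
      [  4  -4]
Feasible point: (0, 0) satisfies every constraint, so the LP is feasible.
Direction d = (0, 1): for each constraint row a, a·d ≤ 0 —
  (2)(0) + (-2)(1) = -2 ≤ 0
  (4)(0) + (-4)(1) = -4 ≤ 0
and d ≥ 0, so (0, 0) + t·d stays feasible for every t ≥ 0. Along this ray z = 5x1 + 9x2 changes by 9 per unit t, so z → +∞.

Unbounded: there is a feasible ray along which z → +∞.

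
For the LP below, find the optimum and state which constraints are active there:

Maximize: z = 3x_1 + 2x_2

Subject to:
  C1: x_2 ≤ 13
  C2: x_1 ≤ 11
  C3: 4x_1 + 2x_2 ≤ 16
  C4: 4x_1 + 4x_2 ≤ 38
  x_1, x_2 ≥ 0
Optimal: x_1 = 0, x_2 = 8
Binding: C3, x_1 ≥ 0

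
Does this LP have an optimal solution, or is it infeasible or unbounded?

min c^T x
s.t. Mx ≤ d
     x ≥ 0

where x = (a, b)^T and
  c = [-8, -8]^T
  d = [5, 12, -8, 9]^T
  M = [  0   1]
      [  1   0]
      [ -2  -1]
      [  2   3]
The point (4.5, 0) satisfies every constraint, so the LP is feasible; the constraints give a ≤ 12 and b ≤ 5, which with a, b ≥ 0 keep the feasible region inside a bounded box. A feasible, bounded LP attains a finite optimum at a vertex.

Bounded optimum: z* = -36 at (4.5, 0).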